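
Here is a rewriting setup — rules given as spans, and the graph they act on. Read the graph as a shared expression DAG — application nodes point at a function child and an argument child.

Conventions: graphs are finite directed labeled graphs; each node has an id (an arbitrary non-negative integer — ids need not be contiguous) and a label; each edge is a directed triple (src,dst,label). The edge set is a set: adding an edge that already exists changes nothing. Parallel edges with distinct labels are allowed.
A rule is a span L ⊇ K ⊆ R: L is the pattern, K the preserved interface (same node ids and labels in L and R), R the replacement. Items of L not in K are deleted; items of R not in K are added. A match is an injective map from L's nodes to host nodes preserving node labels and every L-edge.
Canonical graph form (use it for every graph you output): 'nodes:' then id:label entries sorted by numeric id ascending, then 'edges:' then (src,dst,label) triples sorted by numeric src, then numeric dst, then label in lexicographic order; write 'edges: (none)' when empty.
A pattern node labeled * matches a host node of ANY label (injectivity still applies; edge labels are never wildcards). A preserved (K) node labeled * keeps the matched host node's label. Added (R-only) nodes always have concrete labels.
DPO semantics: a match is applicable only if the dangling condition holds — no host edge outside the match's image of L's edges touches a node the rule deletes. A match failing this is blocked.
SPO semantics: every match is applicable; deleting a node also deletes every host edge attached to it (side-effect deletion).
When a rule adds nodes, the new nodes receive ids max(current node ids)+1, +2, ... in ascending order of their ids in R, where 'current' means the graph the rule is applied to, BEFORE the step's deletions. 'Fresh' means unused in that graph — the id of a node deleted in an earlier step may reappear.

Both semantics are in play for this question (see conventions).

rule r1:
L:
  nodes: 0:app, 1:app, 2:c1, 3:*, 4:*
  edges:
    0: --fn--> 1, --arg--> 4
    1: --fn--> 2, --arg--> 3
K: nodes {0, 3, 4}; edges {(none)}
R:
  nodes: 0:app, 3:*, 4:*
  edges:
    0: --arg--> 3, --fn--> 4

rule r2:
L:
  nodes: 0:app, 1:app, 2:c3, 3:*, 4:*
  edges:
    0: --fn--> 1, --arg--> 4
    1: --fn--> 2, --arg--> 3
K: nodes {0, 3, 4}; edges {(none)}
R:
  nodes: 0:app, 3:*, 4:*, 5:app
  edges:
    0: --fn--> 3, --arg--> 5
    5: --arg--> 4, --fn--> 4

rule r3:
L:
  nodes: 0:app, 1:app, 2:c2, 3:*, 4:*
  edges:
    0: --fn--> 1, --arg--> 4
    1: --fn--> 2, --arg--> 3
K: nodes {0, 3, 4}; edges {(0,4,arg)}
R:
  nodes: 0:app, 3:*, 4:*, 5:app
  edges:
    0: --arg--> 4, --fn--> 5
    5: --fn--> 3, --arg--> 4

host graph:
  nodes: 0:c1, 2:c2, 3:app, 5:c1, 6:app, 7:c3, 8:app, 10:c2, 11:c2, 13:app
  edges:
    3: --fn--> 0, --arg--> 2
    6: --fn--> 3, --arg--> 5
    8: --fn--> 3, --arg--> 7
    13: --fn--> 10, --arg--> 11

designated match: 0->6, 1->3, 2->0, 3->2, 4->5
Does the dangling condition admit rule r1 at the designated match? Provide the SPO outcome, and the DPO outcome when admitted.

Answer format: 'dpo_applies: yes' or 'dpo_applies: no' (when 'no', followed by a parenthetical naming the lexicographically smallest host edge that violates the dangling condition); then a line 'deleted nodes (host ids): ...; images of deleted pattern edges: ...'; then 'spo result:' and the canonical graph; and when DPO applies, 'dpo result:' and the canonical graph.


dpo_applies: no
(the rule deletes node 3, which keeps host edge (8,3,fn) outside the match image — the dangling condition fails, DPO blocks; SPO proceeds and side-deletes such edges)
deleted nodes (host ids): 0, 3; images of deleted pattern edges: (3,0,fn); (3,2,arg); (6,3,fn); (6,5,arg)
spo result:
nodes: 2:c2, 5:c1, 6:app, 7:c3, 8:app, 10:c2, 11:c2, 13:app
edges: (6,2,arg); (6,5,fn); (8,7,arg); (13,10,fn); (13,11,arg)


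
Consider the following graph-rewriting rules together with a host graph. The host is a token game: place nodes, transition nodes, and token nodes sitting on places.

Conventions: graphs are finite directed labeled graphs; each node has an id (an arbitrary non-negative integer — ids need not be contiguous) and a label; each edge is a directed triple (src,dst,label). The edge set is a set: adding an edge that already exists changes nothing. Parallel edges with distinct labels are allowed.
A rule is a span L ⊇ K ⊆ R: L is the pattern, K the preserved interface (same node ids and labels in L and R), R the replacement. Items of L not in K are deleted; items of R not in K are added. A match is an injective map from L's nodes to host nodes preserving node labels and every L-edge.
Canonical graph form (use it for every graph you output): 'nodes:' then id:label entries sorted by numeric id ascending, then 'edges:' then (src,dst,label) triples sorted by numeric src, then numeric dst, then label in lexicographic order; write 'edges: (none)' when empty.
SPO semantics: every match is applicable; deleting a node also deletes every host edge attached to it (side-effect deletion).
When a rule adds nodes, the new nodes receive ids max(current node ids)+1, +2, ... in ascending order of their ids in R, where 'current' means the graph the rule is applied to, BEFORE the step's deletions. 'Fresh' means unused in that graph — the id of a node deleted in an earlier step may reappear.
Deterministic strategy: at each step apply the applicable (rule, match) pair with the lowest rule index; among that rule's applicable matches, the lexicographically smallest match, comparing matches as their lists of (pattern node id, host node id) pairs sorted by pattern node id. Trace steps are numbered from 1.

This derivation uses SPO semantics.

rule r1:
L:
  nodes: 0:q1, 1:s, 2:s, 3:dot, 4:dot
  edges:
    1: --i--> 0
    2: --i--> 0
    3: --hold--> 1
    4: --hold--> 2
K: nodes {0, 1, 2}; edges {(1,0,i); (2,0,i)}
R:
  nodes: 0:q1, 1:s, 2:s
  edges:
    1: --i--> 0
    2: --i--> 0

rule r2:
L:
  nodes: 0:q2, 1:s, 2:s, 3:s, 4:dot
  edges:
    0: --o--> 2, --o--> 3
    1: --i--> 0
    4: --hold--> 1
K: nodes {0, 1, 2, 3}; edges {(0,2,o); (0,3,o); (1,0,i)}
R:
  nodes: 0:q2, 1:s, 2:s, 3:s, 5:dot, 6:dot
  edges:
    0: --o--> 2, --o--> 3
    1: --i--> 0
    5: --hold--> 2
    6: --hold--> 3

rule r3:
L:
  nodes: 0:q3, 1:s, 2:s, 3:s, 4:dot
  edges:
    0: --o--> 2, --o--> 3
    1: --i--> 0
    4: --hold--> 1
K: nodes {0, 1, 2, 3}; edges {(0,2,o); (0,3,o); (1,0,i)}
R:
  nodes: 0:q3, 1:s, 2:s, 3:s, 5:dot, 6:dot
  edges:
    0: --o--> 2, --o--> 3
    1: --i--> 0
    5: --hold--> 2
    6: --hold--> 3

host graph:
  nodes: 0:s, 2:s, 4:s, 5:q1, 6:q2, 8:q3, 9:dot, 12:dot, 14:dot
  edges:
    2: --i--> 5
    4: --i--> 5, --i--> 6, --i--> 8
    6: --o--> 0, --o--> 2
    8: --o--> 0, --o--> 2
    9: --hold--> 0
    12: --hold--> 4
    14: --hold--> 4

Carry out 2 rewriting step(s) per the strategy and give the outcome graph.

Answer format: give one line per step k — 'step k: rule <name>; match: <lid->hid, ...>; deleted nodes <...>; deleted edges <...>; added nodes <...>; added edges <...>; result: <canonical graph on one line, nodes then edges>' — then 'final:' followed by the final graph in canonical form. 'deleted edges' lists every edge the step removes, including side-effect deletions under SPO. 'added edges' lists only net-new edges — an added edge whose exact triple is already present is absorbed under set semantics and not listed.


step 1: rule r2; match: 0->6, 1->4, 2->0, 3->2, 4->12; deleted nodes 12; deleted edges (12,4,hold); added nodes 15, 16; added edges (15,0,hold); (16,2,hold); result: nodes: 0:s, 2:s, 4:s, 5:q1, 6:q2, 8:q3, 9:dot, 14:dot, 15:dot, 16:dot edges: (2,5,i); (4,5,i); (4,6,i); (4,8,i); (6,0,o); (6,2,o); (8,0,o); (8,2,o); (9,0,hold); (14,4,hold); (15,0,hold); (16,2,hold)
step 2: rule r1; match: 0->5, 1->2, 2->4, 3->16, 4->14; deleted nodes 14, 16; deleted edges (14,4,hold); (16,2,hold); added nodes (none); added edges (none); result: nodes: 0:s, 2:s, 4:s, 5:q1, 6:q2, 8:q3, 9:dot, 15:dot edges: (2,5,i); (4,5,i); (4,6,i); (4,8,i); (6,0,o); (6,2,o); (8,0,o); (8,2,o); (9,0,hold); (15,0,hold)
final:
nodes: 0:s, 2:s, 4:s, 5:q1, 6:q2, 8:q3, 9:dot, 15:dot
edges: (2,5,i); (4,5,i); (4,6,i); (4,8,i); (6,0,o); (6,2,o); (8,0,o); (8,2,o); (9,0,hold); (15,0,hold)


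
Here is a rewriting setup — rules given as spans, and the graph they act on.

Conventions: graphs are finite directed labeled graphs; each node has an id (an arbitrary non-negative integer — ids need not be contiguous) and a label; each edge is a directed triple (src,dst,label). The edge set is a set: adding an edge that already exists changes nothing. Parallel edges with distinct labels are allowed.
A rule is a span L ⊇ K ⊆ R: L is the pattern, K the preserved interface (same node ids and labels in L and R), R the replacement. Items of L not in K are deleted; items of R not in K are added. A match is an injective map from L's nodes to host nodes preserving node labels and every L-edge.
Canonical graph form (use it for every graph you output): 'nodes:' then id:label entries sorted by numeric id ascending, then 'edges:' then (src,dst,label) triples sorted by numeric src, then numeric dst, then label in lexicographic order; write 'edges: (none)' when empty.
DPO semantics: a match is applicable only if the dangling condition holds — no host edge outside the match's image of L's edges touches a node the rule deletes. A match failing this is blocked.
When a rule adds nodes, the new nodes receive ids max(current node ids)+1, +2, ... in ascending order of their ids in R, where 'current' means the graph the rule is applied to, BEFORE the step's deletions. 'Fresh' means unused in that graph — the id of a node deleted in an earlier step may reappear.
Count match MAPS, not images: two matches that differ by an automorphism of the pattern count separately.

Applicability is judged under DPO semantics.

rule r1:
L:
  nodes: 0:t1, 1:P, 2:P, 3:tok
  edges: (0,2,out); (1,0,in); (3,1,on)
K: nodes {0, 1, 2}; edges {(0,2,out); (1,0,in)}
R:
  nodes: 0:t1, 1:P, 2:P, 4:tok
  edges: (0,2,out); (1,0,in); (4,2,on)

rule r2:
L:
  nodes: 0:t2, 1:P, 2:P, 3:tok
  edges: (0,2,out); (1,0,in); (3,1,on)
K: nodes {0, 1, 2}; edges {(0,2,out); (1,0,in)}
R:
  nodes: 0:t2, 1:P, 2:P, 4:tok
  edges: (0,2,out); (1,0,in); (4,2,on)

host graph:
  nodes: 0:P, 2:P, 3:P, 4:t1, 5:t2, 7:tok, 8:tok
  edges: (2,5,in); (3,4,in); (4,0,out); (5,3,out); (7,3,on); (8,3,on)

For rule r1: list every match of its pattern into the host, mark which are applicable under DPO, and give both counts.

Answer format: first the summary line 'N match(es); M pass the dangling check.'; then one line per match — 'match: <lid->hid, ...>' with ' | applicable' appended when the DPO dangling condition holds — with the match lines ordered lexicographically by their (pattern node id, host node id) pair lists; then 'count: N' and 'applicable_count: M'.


2 match(es); 2 pass the dangling check.
match: 0->4, 1->3, 2->0, 3->7 | applicable
match: 0->4, 1->3, 2->0, 3->8 | applicable
count: 2
applicable_count: 2


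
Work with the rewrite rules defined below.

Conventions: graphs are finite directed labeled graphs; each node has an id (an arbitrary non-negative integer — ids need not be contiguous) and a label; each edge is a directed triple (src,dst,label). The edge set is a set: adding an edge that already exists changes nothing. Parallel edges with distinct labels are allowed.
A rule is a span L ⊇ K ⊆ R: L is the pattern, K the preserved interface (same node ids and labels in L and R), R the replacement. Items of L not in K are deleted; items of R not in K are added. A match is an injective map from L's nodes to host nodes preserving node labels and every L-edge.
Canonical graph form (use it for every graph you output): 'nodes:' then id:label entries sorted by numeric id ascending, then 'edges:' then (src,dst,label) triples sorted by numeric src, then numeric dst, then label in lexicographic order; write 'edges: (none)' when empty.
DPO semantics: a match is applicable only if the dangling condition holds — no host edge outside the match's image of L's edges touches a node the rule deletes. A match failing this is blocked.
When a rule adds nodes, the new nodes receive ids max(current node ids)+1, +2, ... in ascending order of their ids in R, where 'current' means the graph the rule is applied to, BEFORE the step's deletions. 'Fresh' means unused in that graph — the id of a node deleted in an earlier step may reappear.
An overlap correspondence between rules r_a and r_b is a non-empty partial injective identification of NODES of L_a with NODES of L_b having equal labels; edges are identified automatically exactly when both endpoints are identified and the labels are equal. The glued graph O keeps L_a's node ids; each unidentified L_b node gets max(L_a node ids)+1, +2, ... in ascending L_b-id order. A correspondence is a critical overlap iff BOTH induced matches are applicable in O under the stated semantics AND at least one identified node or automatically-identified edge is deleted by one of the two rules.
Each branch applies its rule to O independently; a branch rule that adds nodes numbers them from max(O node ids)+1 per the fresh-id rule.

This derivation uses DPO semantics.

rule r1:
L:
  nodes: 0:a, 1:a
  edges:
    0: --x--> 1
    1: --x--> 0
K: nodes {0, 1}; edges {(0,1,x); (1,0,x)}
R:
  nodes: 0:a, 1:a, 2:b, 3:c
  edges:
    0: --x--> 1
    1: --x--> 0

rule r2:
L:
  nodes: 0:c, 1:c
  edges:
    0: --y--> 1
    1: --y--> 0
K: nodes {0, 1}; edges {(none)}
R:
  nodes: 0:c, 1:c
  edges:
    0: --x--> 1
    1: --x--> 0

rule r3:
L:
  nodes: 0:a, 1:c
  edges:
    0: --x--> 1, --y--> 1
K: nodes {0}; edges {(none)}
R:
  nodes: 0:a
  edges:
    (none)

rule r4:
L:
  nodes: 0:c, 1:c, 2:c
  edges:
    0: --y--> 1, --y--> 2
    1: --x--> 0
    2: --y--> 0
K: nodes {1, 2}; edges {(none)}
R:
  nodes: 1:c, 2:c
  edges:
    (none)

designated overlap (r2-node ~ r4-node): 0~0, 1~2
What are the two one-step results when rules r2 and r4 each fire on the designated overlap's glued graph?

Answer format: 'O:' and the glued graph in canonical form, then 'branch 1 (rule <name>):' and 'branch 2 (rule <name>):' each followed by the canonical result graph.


O:
nodes: 0:c, 1:c, 2:c
edges: (0,1,y); (0,2,y); (1,0,y); (2,0,x)
branch 1 (rule r2):
nodes: 0:c, 1:c, 2:c
edges: (0,1,x); (0,2,y); (1,0,x); (2,0,x)
branch 2 (rule r4):
nodes: 1:c, 2:c
edges: (none)


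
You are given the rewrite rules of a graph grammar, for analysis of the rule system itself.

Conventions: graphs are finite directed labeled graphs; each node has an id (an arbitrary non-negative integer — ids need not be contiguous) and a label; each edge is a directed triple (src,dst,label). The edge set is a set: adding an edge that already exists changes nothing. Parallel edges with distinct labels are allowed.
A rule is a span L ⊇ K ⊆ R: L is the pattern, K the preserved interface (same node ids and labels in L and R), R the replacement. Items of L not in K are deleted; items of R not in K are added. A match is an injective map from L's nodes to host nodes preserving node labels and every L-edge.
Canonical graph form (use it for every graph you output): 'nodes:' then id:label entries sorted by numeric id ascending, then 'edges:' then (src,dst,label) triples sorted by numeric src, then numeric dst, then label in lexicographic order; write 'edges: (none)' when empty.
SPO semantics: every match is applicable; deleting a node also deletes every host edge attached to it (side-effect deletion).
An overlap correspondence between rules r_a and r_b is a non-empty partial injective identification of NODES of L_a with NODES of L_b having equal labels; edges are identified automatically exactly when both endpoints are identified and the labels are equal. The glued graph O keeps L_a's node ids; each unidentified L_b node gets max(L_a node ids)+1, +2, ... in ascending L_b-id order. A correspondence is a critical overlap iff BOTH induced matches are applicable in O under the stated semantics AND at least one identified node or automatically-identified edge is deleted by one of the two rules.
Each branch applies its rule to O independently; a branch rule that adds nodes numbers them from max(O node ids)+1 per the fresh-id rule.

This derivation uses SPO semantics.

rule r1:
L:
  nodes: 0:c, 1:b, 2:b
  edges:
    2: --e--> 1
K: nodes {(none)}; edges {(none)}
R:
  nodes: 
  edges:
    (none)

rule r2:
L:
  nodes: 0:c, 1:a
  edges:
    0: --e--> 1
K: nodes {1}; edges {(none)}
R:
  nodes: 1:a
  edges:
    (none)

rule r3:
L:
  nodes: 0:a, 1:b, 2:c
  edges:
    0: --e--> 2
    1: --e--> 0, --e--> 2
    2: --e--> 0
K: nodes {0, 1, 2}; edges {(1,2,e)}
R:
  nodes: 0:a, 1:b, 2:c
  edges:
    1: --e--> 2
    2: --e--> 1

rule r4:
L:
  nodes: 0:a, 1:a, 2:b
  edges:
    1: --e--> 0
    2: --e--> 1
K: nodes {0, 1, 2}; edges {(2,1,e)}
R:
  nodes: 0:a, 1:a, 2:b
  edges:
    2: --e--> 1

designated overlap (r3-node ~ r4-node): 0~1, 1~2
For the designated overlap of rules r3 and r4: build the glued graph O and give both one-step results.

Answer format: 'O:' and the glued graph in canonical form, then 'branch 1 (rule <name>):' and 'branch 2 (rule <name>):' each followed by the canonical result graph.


O:
nodes: 0:a, 1:b, 2:c, 3:a
edges: (0,2,e); (0,3,e); (1,0,e); (1,2,e); (2,0,e)
branch 1 (rule r3):
nodes: 0:a, 1:b, 2:c, 3:a
edges: (0,3,e); (1,2,e); (2,1,e)
branch 2 (rule r4):
nodes: 0:a, 1:b, 2:c, 3:a
edges: (0,2,e); (1,0,e); (1,2,e); (2,0,e)


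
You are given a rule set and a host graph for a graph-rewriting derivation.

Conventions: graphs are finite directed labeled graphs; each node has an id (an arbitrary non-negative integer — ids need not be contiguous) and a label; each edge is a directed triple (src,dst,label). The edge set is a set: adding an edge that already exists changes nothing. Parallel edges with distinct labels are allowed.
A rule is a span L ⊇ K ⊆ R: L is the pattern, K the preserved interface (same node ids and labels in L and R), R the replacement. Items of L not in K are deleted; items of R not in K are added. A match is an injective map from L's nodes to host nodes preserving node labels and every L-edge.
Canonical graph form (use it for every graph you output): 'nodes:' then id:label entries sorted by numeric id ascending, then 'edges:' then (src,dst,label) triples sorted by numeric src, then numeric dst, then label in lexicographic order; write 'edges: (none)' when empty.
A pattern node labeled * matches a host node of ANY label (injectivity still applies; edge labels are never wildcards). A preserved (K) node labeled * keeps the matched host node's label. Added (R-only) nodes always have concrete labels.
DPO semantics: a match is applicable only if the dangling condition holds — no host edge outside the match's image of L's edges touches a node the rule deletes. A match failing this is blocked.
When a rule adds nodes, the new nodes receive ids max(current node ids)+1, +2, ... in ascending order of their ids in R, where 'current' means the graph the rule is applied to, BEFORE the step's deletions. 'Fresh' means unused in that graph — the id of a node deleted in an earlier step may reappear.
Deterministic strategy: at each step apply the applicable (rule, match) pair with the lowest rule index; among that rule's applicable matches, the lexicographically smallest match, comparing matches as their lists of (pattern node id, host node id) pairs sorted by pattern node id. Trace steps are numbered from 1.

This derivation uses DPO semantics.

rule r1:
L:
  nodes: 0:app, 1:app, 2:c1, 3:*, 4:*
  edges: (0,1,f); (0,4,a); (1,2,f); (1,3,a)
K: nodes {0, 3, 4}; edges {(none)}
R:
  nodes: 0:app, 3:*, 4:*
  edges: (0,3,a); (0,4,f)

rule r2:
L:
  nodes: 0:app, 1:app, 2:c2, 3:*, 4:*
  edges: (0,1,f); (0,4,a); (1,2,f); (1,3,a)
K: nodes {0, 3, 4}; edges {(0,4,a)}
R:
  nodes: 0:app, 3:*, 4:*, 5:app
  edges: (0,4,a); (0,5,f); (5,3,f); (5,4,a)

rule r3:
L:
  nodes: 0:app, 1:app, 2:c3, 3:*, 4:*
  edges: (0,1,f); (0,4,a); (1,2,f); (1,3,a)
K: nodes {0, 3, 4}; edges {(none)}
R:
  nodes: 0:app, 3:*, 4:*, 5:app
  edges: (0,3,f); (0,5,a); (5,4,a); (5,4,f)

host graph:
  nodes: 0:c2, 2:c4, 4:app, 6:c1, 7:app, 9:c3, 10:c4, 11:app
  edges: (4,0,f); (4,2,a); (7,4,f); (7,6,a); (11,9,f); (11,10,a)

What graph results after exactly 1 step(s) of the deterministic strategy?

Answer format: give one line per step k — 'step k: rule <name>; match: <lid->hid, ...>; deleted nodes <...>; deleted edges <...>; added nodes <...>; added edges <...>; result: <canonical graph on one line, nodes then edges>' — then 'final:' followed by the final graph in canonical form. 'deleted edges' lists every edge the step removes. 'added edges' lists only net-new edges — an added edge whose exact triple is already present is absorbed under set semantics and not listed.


step 1: rule r2; match: 0->7, 1->4, 2->0, 3->2, 4->6; deleted nodes 0, 4; deleted edges (4,0,f); (4,2,a); (7,4,f); added nodes 12; added edges (7,12,f); (12,2,f); (12,6,a); result: nodes: 2:c4, 6:c1, 7:app, 9:c3, 10:c4, 11:app, 12:app edges: (7,6,a); (7,12,f); (11,9,f); (11,10,a); (12,2,f); (12,6,a)
final:
nodes: 2:c4, 6:c1, 7:app, 9:c3, 10:c4, 11:app, 12:app
edges: (7,6,a); (7,12,f); (11,9,f); (11,10,a); (12,2,f); (12,6,a)


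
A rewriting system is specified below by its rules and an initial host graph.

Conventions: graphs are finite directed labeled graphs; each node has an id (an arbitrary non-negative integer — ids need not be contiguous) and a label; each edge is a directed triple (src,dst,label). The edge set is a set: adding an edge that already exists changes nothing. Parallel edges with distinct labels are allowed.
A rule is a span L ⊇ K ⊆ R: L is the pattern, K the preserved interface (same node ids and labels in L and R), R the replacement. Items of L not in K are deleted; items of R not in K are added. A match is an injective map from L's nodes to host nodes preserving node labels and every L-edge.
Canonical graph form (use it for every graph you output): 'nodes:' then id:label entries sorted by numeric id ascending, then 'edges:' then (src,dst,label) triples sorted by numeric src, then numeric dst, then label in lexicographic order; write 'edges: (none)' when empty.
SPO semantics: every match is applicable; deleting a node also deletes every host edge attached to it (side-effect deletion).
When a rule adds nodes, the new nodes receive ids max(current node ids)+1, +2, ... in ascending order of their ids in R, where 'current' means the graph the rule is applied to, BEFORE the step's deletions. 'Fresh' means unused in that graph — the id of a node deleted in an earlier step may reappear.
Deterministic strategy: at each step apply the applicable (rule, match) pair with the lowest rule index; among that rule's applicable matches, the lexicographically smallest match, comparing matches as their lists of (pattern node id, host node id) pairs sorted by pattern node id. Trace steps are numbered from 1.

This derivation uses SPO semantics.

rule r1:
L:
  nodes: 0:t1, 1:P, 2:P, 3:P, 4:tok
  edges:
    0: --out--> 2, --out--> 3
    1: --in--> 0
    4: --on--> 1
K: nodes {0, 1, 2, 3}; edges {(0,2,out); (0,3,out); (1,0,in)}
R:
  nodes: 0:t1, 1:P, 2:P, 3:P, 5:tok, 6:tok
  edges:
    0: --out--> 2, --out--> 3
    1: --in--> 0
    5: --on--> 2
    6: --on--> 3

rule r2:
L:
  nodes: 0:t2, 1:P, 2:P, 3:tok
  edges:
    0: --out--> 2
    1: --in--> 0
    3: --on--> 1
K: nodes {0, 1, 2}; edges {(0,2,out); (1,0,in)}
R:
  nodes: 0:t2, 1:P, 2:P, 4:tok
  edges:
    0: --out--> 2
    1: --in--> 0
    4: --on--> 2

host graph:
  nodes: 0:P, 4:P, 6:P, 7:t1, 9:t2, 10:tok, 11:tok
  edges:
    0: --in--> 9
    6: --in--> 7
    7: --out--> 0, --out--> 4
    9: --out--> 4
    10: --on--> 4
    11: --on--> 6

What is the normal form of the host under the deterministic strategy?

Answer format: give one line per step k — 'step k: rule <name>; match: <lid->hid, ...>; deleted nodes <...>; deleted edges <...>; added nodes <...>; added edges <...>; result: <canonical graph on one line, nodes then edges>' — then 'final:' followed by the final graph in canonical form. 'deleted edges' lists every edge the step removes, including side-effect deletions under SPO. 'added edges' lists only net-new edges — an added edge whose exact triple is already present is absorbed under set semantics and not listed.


step 1: rule r1; match: 0->7, 1->6, 2->0, 3->4, 4->11; deleted nodes 11; deleted edges (11,6,on); added nodes 12, 13; added edges (12,0,on); (13,4,on); result: nodes: 0:P, 4:P, 6:P, 7:t1, 9:t2, 10:tok, 12:tok, 13:tok edges: (0,9,in); (6,7,in); (7,0,out); (7,4,out); (9,4,out); (10,4,on); (12,0,on); (13,4,on)
step 2: rule r2; match: 0->9, 1->0, 2->4, 3->12; deleted nodes 12; deleted edges (12,0,on); added nodes 14; added edges (14,4,on); result: nodes: 0:P, 4:P, 6:P, 7:t1, 9:t2, 10:tok, 13:tok, 14:tok edges: (0,9,in); (6,7,in); (7,0,out); (7,4,out); (9,4,out); (10,4,on); (13,4,on); (14,4,on)
final:
nodes: 0:P, 4:P, 6:P, 7:t1, 9:t2, 10:tok, 13:tok, 14:tok
edges: (0,9,in); (6,7,in); (7,0,out); (7,4,out); (9,4,out); (10,4,on); (13,4,on); (14,4,on)


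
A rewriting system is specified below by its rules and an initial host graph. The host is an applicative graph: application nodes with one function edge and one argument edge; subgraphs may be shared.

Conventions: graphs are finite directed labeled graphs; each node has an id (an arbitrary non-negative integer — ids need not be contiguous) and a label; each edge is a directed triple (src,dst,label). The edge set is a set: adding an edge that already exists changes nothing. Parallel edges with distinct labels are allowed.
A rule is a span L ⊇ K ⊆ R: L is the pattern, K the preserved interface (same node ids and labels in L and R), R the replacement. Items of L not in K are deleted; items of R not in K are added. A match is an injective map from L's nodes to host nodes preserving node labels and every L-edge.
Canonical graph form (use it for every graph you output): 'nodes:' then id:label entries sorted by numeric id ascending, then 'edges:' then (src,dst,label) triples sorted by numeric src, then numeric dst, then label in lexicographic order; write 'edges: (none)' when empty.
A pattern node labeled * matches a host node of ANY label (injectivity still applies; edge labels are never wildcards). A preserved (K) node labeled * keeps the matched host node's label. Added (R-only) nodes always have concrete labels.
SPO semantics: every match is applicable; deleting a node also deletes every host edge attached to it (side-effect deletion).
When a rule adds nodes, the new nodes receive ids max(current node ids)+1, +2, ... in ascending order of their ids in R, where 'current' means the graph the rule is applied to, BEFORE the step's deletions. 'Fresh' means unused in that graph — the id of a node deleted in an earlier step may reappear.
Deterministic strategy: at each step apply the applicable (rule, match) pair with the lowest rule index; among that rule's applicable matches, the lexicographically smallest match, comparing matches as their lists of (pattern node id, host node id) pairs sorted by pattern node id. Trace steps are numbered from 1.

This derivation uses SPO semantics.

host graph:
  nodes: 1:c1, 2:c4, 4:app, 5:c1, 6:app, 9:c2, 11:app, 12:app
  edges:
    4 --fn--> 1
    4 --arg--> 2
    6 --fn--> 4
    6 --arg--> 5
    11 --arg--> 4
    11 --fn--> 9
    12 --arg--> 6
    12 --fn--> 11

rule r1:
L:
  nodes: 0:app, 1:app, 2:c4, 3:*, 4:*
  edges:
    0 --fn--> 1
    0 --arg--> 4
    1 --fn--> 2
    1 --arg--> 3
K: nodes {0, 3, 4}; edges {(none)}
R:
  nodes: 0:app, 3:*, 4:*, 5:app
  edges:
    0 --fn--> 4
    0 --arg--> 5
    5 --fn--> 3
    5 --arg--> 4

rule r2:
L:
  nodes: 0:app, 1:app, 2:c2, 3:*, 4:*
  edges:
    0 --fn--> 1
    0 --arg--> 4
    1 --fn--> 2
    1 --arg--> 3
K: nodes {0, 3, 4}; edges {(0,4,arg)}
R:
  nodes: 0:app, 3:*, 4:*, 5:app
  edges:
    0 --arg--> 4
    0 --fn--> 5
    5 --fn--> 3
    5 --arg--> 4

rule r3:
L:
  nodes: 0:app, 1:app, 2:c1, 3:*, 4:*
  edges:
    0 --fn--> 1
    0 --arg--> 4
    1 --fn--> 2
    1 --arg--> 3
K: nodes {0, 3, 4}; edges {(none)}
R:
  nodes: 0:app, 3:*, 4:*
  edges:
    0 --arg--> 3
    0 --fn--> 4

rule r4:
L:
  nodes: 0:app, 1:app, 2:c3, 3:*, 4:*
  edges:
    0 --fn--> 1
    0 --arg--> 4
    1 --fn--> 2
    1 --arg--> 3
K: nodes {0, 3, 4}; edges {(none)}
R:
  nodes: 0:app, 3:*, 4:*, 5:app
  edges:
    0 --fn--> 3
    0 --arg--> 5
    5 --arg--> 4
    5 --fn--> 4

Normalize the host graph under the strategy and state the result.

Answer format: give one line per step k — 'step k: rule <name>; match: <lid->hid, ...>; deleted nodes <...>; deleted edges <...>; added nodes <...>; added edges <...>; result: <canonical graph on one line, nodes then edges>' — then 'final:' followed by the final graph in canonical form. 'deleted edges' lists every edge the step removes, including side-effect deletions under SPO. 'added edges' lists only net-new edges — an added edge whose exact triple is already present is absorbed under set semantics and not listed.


step 1: rule r2; match: 0->12, 1->11, 2->9, 3->4, 4->6; deleted nodes 9, 11; deleted edges (11,4,arg); (11,9,fn); (12,11,fn); added nodes 13; added edges (12,13,fn); (13,4,fn); (13,6,arg); result: nodes: 1:c1, 2:c4, 4:app, 5:c1, 6:app, 12:app, 13:app edges: (4,1,fn); (4,2,arg); (6,4,fn); (6,5,arg); (12,6,arg); (12,13,fn); (13,4,fn); (13,6,arg)
step 2: rule r3; match: 0->6, 1->4, 2->1, 3->2, 4->5; deleted nodes 1, 4; deleted edges (4,1,fn); (4,2,arg); (6,4,fn); (6,5,arg); (13,4,fn); added nodes (none); added edges (6,2,arg); (6,5,fn); result: nodes: 2:c4, 5:c1, 6:app, 12:app, 13:app edges: (6,2,arg); (6,5,fn); (12,6,arg); (12,13,fn); (13,6,arg)
final:
nodes: 2:c4, 5:c1, 6:app, 12:app, 13:app
edges: (6,2,arg); (6,5,fn); (12,6,arg); (12,13,fn); (13,6,arg)


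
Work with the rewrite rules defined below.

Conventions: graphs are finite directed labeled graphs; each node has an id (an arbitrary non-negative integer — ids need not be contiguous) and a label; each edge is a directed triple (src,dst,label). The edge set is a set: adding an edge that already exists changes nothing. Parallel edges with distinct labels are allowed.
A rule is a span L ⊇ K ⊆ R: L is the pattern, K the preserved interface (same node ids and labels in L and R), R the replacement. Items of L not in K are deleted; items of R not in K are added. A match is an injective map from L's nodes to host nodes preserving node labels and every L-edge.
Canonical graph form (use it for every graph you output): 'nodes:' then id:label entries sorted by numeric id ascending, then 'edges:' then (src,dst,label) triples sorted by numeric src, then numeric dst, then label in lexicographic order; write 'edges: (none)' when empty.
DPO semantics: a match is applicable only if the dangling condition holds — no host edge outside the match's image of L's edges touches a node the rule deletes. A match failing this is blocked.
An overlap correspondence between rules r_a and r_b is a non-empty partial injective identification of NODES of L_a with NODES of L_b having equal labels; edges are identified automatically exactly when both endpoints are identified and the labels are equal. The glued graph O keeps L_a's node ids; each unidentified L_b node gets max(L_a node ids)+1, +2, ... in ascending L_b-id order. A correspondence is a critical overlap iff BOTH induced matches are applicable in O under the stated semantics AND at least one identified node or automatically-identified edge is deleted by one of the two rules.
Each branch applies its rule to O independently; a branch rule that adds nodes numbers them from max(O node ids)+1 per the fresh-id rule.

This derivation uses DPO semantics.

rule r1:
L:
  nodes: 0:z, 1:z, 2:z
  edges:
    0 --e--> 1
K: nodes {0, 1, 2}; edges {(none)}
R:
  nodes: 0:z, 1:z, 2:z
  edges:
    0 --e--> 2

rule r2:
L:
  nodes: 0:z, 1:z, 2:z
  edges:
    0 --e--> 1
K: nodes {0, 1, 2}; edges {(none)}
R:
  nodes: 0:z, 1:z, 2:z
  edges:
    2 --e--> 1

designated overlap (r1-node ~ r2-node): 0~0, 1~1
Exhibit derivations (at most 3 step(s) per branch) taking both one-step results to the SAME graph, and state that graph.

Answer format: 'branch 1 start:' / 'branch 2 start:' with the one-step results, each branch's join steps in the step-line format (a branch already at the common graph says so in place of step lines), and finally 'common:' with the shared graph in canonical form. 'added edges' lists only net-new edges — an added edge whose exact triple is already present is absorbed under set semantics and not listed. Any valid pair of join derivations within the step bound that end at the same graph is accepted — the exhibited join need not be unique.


branch 1 start:
nodes: 0:z, 1:z, 2:z, 3:z
edges: (0,2,e)
branch 2 start:
nodes: 0:z, 1:z, 2:z, 3:z
edges: (3,1,e)
branch 1 step 1: rule r1; match: 0->0, 1->2, 2->1; deleted nodes (none); deleted edges (0,2,e); added nodes (none); added edges (0,1,e); result: nodes: 0:z, 1:z, 2:z, 3:z edges: (0,1,e)
branch 2 step 1: rule r2; match: 0->3, 1->1, 2->0; deleted nodes (none); deleted edges (3,1,e); added nodes (none); added edges (0,1,e); result: nodes: 0:z, 1:z, 2:z, 3:z edges: (0,1,e)
common:
nodes: 0:z, 1:z, 2:z, 3:z
edges: (0,1,e)


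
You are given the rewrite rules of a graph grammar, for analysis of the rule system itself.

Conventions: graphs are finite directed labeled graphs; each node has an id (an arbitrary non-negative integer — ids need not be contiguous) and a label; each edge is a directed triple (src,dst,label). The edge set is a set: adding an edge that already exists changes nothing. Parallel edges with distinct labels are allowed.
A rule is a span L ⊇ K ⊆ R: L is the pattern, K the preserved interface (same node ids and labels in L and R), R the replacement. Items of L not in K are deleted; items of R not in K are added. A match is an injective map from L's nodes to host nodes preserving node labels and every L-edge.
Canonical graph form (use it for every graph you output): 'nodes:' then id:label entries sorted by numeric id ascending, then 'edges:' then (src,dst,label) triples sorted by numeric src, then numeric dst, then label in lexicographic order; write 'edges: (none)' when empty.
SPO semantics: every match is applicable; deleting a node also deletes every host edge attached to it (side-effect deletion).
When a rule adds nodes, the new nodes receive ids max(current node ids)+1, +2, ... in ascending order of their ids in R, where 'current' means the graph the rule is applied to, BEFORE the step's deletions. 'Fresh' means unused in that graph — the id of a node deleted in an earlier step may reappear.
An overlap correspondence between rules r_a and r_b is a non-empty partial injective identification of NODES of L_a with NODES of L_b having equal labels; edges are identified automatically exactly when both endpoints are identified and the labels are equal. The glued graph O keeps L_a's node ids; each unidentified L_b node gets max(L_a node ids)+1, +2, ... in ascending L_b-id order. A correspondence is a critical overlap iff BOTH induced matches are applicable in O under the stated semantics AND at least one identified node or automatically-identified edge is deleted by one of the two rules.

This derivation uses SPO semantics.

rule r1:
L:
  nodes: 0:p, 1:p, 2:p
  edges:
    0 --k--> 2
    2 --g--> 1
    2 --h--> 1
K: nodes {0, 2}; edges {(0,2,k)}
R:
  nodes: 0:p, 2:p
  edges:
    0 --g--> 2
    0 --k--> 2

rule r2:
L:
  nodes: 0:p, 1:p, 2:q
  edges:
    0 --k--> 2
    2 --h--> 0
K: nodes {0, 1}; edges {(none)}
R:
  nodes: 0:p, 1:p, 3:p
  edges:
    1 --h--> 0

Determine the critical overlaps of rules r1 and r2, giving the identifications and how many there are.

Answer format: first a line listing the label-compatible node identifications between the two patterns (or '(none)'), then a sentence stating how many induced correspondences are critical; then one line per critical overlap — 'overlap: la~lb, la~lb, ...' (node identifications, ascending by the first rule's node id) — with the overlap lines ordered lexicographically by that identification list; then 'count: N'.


label-compatible node identifications between L(r1) and L(r2): 0~0, 0~1, 1~0, 1~1, 2~0, 2~1
6 of the induced correspondences are critical overlaps of r1 and r2.
overlap: 0~0, 1~1
overlap: 0~1, 1~0
overlap: 1~0
overlap: 1~0, 2~1
overlap: 1~1
overlap: 1~1, 2~0
count: 6


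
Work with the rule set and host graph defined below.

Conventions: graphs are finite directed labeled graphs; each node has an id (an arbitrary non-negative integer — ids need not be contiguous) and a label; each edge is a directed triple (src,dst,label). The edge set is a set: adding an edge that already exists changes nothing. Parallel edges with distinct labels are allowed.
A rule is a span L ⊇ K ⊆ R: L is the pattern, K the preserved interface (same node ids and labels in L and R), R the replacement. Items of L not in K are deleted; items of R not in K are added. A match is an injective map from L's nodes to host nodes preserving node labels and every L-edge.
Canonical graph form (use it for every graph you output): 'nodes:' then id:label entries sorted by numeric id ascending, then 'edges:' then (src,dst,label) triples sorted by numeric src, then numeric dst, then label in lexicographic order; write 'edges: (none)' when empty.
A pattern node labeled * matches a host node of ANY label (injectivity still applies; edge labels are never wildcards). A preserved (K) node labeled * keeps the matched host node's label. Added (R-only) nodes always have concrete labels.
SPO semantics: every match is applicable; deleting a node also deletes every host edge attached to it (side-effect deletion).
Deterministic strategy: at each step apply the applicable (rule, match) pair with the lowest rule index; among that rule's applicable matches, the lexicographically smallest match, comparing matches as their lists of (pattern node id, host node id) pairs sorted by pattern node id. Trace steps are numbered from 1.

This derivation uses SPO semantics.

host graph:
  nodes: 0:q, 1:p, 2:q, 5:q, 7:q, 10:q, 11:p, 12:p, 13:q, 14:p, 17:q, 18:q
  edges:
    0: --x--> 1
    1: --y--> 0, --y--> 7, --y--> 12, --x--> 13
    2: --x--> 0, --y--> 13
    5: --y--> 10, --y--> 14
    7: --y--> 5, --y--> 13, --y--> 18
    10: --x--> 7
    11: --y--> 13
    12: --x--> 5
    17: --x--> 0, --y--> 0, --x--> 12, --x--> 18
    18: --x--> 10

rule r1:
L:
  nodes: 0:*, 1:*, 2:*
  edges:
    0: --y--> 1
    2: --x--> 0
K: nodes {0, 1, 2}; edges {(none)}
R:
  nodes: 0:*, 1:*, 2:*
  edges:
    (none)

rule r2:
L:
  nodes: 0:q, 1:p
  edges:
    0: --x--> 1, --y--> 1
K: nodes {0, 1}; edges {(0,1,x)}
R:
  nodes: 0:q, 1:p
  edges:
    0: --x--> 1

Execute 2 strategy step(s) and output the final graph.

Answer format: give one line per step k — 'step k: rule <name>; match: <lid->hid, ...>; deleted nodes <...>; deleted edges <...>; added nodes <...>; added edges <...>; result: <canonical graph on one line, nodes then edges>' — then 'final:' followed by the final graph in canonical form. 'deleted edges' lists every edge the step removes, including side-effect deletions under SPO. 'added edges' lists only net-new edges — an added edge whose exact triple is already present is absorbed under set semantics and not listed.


step 1: rule r1; match: 0->1, 1->7, 2->0; deleted nodes (none); deleted edges (0,1,x); (1,7,y); added nodes (none); added edges (none); result: nodes: 0:q, 1:p, 2:q, 5:q, 7:q, 10:q, 11:p, 12:p, 13:q, 14:p, 17:q, 18:q edges: (1,0,y); (1,12,y); (1,13,x); (2,0,x); (2,13,y); (5,10,y); (5,14,y); (7,5,y); (7,13,y); (7,18,y); (10,7,x); (11,13,y); (12,5,x); (17,0,x); (17,0,y); (17,12,x); (17,18,x); (18,10,x)
step 2: rule r1; match: 0->5, 1->10, 2->12; deleted nodes (none); deleted edges (5,10,y); (12,5,x); added nodes (none); added edges (none); result: nodes: 0:q, 1:p, 2:q, 5:q, 7:q, 10:q, 11:p, 12:p, 13:q, 14:p, 17:q, 18:q edges: (1,0,y); (1,12,y); (1,13,x); (2,0,x); (2,13,y); (5,14,y); (7,5,y); (7,13,y); (7,18,y); (10,7,x); (11,13,y); (17,0,x); (17,0,y); (17,12,x); (17,18,x); (18,10,x)
final:
nodes: 0:q, 1:p, 2:q, 5:q, 7:q, 10:q, 11:p, 12:p, 13:q, 14:p, 17:q, 18:q
edges: (1,0,y); (1,12,y); (1,13,x); (2,0,x); (2,13,y); (5,14,y); (7,5,y); (7,13,y); (7,18,y); (10,7,x); (11,13,y); (17,0,x); (17,0,y); (17,12,x); (17,18,x); (18,10,x)


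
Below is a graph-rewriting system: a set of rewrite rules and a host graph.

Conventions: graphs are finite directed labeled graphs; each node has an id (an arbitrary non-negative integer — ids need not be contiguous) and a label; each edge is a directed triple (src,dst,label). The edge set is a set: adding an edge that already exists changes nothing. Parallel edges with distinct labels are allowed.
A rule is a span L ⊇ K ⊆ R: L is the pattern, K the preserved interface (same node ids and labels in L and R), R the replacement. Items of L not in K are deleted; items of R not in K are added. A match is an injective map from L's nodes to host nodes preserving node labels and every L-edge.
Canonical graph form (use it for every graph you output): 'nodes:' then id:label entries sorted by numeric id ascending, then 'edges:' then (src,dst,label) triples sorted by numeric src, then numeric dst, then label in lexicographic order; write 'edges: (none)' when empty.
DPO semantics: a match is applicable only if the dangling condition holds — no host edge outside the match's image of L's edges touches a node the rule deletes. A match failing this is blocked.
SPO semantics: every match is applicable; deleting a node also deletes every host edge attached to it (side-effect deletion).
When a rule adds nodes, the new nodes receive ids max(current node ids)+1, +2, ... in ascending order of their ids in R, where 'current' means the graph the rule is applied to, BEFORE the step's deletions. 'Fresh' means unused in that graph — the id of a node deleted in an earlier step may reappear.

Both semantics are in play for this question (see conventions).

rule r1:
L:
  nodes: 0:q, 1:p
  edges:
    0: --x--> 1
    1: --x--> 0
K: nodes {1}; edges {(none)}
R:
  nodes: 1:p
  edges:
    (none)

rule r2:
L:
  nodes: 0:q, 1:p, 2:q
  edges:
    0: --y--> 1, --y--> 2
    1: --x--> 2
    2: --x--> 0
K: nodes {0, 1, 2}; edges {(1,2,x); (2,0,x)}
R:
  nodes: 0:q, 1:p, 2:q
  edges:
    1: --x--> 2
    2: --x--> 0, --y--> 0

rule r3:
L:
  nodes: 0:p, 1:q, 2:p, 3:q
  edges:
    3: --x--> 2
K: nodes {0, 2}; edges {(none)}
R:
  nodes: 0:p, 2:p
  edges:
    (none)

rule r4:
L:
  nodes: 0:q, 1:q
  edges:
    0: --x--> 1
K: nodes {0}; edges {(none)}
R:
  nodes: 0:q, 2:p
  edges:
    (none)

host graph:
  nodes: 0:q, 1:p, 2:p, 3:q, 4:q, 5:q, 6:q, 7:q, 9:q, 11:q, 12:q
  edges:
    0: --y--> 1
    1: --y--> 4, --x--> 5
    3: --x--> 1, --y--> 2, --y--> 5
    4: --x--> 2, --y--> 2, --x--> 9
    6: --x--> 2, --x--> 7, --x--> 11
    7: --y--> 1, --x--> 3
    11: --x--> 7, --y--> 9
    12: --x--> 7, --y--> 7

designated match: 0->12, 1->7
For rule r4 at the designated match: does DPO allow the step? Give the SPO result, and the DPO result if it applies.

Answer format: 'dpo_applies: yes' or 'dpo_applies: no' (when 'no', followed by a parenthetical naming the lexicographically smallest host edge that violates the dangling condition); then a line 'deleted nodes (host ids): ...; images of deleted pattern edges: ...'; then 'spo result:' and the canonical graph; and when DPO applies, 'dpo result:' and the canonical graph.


dpo_applies: no
(the rule deletes node 7, which keeps host edge (6,7,x) outside the match image — the dangling condition fails, DPO blocks; SPO proceeds and side-deletes such edges)
deleted nodes (host ids): 7; images of deleted pattern edges: (12,7,x)
spo result:
nodes: 0:q, 1:p, 2:p, 3:q, 4:q, 5:q, 6:q, 9:q, 11:q, 12:q, 13:p
edges: (0,1,y); (1,4,y); (1,5,x); (3,1,x); (3,2,y); (3,5,y); (4,2,x); (4,2,y); (4,9,x); (6,2,x); (6,11,x); (11,9,y)
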